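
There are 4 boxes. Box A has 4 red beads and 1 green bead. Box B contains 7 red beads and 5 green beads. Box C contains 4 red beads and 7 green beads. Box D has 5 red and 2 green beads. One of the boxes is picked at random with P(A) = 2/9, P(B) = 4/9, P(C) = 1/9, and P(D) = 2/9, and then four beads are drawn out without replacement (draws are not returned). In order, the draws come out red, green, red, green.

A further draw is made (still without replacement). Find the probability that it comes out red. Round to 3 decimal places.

Under each hypothesis, the probability of the observed sequence is: P(data | box A) = (4/5)(1/4)(3/3)(0/2) = 0; P(data | box B) = (7/12)(5/11)(6/10)(4/9) = 0.070707; P(data | box C) = (4/11)(7/10)(3/9)(6/8) = 0.063636; P(data | box D) = (5/7)(2/6)(4/5)(1/4) = 0.047619.
Weighting by the prior gives 2/9 · 0 = 0, 4/9 · 0.070707 = 0.031425, 1/9 · 0.063636 = 0.0070707, 2/9 · 0.047619 = 0.010582; these sum to 0.049078.
Dividing through by the total gives posterior P(box A | data) = 0, P(box B | data) = 0.64031, P(box C | data) = 0.14407, P(box D | data) = 0.21562.
The predictive probability is P(red next | data) = (5/8)(0.64031) + (2/7)(0.14407) + (1)(0.21562) = 0.65697.

0.657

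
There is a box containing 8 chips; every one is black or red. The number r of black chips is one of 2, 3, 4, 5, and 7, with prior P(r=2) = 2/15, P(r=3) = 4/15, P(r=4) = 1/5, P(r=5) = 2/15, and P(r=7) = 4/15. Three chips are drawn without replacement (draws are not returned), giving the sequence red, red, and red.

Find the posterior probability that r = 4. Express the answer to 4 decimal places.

The likelihood of the observed sequence under each hypothesis: P(data | r = 2) = (6/8)(5/7)(4/6) = 5/14; P(data | r = 3) = (5/8)(4/7)(3/6) = 5/28; P(data | r = 4) = (4/8)(3/7)(2/6) = 1/14; P(data | r = 5) = (3/8)(2/7)(1/6) = 1/56; P(data | r = 7) = (1/8)(0/7) = 0.
Weighting by the prior gives 2/15 · 5/14 = 1/21, 4/15 · 5/28 = 1/21, 1/5 · 1/14 = 1/70, 2/15 · 1/56 = 1/420, 4/15 · 0 = 0; these sum to 47/420.
Hence P(r = 4 | data) = (1/70) / (47/420) = 6/47.

0.1277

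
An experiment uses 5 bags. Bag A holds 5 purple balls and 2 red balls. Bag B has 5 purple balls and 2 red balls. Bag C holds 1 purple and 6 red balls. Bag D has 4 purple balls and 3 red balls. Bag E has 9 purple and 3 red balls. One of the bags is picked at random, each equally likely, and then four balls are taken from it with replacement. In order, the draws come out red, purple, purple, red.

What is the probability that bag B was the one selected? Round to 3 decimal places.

0.215

Under each hypothesis, the probability of the observed sequence is: P(data | bag A) = (2/7)(5/7)(5/7)(2/7) = 0.041649; P(data | bag B) = (2/7)(5/7)(5/7)(2/7) = 0.041649; P(data | bag C) = (6/7)(1/7)(1/7)(6/7) = 0.014994; P(data | bag D) = (3/7)(4/7)(4/7)(3/7) = 0.059975; P(data | bag E) = (3/12)(9/12)(9/12)(3/12) = 0.035156.
Multiplying each by its prior: 1/5 · 0.041649 = 0.0083299, 1/5 · 0.041649 = 0.0083299, 1/5 · 0.014994 = 0.0029988, 1/5 · 0.059975 = 0.011995, 1/5 · 0.035156 = 0.0070313; with total 0.038685.
Hence P(bag B | data) = (0.0083299) / (0.038685) = 0.21533.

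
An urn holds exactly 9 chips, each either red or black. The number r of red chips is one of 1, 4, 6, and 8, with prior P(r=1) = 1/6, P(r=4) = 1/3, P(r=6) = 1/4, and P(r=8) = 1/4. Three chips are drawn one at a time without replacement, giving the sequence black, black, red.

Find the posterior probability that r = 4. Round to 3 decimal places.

For each hypothesis, P(data | H) works out to: P(data | r = 1) = (8/9)(7/8)(1/7) = 1/9; P(data | r = 4) = (5/9)(4/8)(4/7) = 10/63; P(data | r = 6) = (3/9)(2/8)(6/7) = 1/14; P(data | r = 8) = (1/9)(0/8) = 0.
Multiplying each by its prior: 1/6 · 1/9 = 1/54, 1/3 · 10/63 = 10/189, 1/4 · 1/14 = 1/56, 1/4 · 0 = 0; these sum to 5/56.
Therefore the posterior P(r = 4 | data) = (10/189) / (5/56) = 16/27.

0.593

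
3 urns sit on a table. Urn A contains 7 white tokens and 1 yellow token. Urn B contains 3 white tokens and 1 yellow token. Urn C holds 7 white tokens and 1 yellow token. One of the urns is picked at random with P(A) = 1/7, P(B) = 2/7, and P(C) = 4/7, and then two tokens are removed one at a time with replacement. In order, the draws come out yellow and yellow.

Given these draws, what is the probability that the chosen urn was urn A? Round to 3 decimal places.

The likelihood of the observed sequence under each hypothesis: P(data | urn A) = (1/8)(1/8) = 1/64; P(data | urn B) = (1/4)(1/4) = 1/16; P(data | urn C) = (1/8)(1/8) = 1/64.
Multiplying each by its prior: 1/7 · 1/64 = 1/448, 2/7 · 1/16 = 1/56, 4/7 · 1/64 = 1/112; summing to 13/448.
Hence P(urn A | data) = (1/448) / (13/448) = 1/13.

0.077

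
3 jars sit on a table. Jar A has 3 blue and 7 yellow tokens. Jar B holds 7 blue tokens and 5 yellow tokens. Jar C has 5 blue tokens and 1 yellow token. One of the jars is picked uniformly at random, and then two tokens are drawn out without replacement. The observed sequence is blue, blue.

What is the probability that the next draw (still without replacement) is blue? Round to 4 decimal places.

Under each hypothesis, the probability of the observed sequence is: P(data | jar A) = (3/10)(2/9) = 1/15; P(data | jar B) = (7/12)(6/11) = 7/22; P(data | jar C) = (5/6)(4/5) = 2/3.
The prior-weighted likelihoods are 1/3 · 1/15 = 1/45, 1/3 · 7/22 = 7/66, 1/3 · 2/3 = 2/9; summing to 347/990.
Dividing through by the total gives posterior P(jar A | data) = 0.063401, P(jar B | data) = 0.30259, P(jar C | data) = 0.63401.
The predictive probability is P(blue next | data) = (1/8)(0.063401) + (1/2)(0.30259) + (3/4)(0.63401) = 0.63473.

0.6347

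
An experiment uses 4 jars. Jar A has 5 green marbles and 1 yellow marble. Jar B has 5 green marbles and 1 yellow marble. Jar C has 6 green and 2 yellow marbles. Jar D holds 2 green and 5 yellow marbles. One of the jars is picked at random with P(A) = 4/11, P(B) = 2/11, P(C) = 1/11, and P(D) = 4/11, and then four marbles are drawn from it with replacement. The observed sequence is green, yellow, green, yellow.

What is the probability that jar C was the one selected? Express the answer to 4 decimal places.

The likelihood of the observed sequence under each hypothesis: P(data | jar A) = (5/6)(1/6)(5/6)(1/6) = 0.01929; P(data | jar B) = (5/6)(1/6)(5/6)(1/6) = 0.01929; P(data | jar C) = (6/8)(2/8)(6/8)(2/8) = 0.035156; P(data | jar D) = (2/7)(5/7)(2/7)(5/7) = 0.041649.
Multiplying each by its prior: 4/11 · 0.01929 = 0.0070146, 2/11 · 0.01929 = 0.0035073, 1/11 · 0.035156 = 0.003196, 4/11 · 0.041649 = 0.015145; these sum to 0.028863.
Hence P(jar C | data) = (0.003196) / (0.028863) = 0.11073.

0.1107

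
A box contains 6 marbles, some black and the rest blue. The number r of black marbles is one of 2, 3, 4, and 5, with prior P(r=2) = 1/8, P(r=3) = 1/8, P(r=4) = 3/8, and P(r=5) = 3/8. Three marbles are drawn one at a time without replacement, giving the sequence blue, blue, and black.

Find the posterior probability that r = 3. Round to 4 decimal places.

Under each hypothesis, the probability of the observed sequence is: P(data | r = 2) = (4/6)(3/5)(2/4) = 1/5; P(data | r = 3) = (3/6)(2/5)(3/4) = 3/20; P(data | r = 4) = (2/6)(1/5)(4/4) = 1/15; P(data | r = 5) = (1/6)(0/5) = 0.
Weighting by the prior gives 1/8 · 1/5 = 1/40, 1/8 · 3/20 = 3/160, 3/8 · 1/15 = 1/40, 3/8 · 0 = 0; with total 11/160.
Therefore the posterior P(r = 3 | data) = (3/160) / (11/160) = 3/11.

0.2727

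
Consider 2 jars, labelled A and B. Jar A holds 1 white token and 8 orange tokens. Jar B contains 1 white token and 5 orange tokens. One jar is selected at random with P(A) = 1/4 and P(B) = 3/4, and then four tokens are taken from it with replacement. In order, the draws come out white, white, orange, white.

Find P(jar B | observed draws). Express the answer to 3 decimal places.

Under each hypothesis, the probability of the observed sequence is: P(data | jar A) = (1/9)(1/9)(8/9)(1/9) = 0.0012193; P(data | jar B) = (1/6)(1/6)(5/6)(1/6) = 0.003858.
Multiplying each by its prior: 1/4 · 0.0012193 = 0.00030483, 3/4 · 0.003858 = 0.0028935; these sum to 0.0031984.
Hence P(jar B | data) = (0.0028935) / (0.0031984) = 0.90469.

0.905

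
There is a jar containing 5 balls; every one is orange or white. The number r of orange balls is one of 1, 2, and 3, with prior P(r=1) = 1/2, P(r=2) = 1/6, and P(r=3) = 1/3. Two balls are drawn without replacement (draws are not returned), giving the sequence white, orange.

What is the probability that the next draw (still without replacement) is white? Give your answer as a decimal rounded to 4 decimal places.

0.6667

For each hypothesis, P(data | H) works out to: P(data | r = 1) = (4/5)(1/4) = 1/5; P(data | r = 2) = (3/5)(2/4) = 3/10; P(data | r = 3) = (2/5)(3/4) = 3/10.
The prior-weighted likelihoods are 1/2 · 1/5 = 1/10, 1/6 · 3/10 = 1/20, 1/3 · 3/10 = 1/10; these sum to 1/4.
Dividing through by the total gives posterior P(r = 1 | data) = 2/5, P(r = 2 | data) = 1/5, P(r = 3 | data) = 2/5.
Averaging over the posterior, P(white next | data) = (1)(2/5) + (2/3)(1/5) + (1/3)(2/5) = 2/3.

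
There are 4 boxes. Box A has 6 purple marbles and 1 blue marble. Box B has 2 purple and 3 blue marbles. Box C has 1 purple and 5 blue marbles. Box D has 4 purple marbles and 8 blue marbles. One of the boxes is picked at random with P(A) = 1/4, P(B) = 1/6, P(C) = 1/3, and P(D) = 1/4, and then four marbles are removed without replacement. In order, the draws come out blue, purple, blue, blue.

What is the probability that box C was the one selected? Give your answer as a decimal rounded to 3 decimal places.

The likelihood of the observed sequence under each hypothesis: P(data | box A) = (1/7)(6/6)(0/5) = 0; P(data | box B) = (3/5)(2/4)(2/3)(1/2) = 0.1; P(data | box C) = (5/6)(1/5)(4/4)(3/3) = 0.16667; P(data | box D) = (8/12)(4/11)(7/10)(6/9) = 0.11313.
Weighting by the prior gives 1/4 · 0 = 0, 1/6 · 0.1 = 0.016667, 1/3 · 0.16667 = 0.055556, 1/4 · 0.11313 = 0.028283; with total 0.10051.
Hence P(box C | data) = (0.055556) / (0.10051) = 0.55276.

0.553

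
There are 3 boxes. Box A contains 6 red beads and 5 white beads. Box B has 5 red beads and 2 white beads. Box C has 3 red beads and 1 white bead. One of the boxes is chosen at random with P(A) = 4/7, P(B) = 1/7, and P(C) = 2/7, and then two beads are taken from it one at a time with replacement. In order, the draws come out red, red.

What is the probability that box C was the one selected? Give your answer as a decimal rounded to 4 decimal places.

Under each hypothesis, the probability of the observed sequence is: P(data | box A) = (6/11)(6/11) = 0.29752; P(data | box B) = (5/7)(5/7) = 0.5102; P(data | box C) = (3/4)(3/4) = 0.5625.
The prior-weighted likelihoods are 4/7 · 0.29752 = 0.17001, 1/7 · 0.5102 = 0.072886, 2/7 · 0.5625 = 0.16071; summing to 0.40361.
Hence P(box C | data) = (0.16071) / (0.40361) = 0.39819.

0.3982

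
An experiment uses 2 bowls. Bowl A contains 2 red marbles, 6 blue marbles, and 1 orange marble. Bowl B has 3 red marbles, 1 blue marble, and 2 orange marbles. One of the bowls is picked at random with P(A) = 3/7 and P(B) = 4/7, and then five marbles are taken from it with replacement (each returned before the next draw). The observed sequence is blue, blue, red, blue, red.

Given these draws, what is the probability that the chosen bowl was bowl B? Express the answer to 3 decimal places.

0.095

Compute the likelihood of the observed sequence for each case: P(data | bowl A) = (6/9)(6/9)(2/9)(6/9)(2/9) = 0.014632; P(data | bowl B) = (1/6)(1/6)(3/6)(1/6)(3/6) = 0.0011574.
Multiplying each by its prior: 3/7 · 0.014632 = 0.0062708, 4/7 · 0.0011574 = 0.00066138; with total 0.0069322.
Therefore the posterior P(bowl B | data) = (0.00066138) / (0.0069322) = 0.095406.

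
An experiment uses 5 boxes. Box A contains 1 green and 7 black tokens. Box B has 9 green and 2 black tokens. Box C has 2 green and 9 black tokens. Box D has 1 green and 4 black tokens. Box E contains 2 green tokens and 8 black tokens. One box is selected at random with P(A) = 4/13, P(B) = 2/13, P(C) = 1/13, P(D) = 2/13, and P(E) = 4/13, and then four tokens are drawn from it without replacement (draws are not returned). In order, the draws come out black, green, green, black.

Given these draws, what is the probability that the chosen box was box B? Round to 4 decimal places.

0.2535

The likelihood of the observed sequence under each hypothesis: P(data | box A) = (7/8)(1/7)(0/6) = 0; P(data | box B) = (2/11)(9/10)(8/9)(1/8) = 0.018182; P(data | box C) = (9/11)(2/10)(1/9)(8/8) = 0.018182; P(data | box D) = (4/5)(1/4)(0/3) = 0; P(data | box E) = (8/10)(2/9)(1/8)(7/7) = 0.022222.
Weighting by the prior gives 4/13 · 0 = 0, 2/13 · 0.018182 = 0.0027972, 1/13 · 0.018182 = 0.0013986, 2/13 · 0 = 0, 4/13 · 0.022222 = 0.0068376; summing to 0.011033.
So P(box B | data) = (0.0027972) / (0.011033) = 0.25352.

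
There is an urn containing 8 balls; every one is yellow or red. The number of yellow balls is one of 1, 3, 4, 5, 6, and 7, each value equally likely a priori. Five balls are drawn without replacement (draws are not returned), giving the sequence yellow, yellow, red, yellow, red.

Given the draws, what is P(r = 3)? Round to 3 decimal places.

0.119

The likelihood of the observed sequence under each hypothesis: P(data | r = 1) = (1/8)(0/7) = 0; P(data | r = 3) = (3/8)(2/7)(5/6)(1/5)(4/4) = 1/56; P(data | r = 4) = (4/8)(3/7)(4/6)(2/5)(3/4) = 3/70; P(data | r = 5) = (5/8)(4/7)(3/6)(3/5)(2/4) = 3/56; P(data | r = 6) = (6/8)(5/7)(2/6)(4/5)(1/4) = 1/28; P(data | r = 7) = (7/8)(6/7)(1/6)(5/5)(0/4) = 0.
The prior-weighted likelihoods are 1/6 · 0 = 0, 1/6 · 1/56 = 1/336, 1/6 · 3/70 = 1/140, 1/6 · 3/56 = 1/112, 1/6 · 1/28 = 1/168, 1/6 · 0 = 0; with total 1/40.
So P(r = 3 | data) = (1/336) / (1/40) = 5/42.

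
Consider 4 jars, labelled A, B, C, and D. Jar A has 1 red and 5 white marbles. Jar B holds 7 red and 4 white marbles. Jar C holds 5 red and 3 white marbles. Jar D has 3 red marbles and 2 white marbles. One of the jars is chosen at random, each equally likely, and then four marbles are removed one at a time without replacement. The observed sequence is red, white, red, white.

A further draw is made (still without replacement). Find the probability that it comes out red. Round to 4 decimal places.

0.8467

The likelihood of the observed sequence under each hypothesis: P(data | jar A) = (1/6)(5/5)(0/4) = 0; P(data | jar B) = (7/11)(4/10)(6/9)(3/8) = 0.063636; P(data | jar C) = (5/8)(3/7)(4/6)(2/5) = 0.071429; P(data | jar D) = (3/5)(2/4)(2/3)(1/2) = 0.1.
The prior-weighted likelihoods are 1/4 · 0 = 0, 1/4 · 0.063636 = 0.015909, 1/4 · 0.071429 = 0.017857, 1/4 · 0.1 = 0.025; with total 0.058766.
Dividing through by the total gives posterior P(jar A | data) = 0, P(jar B | data) = 0.27072, P(jar C | data) = 0.30387, P(jar D | data) = 0.42541.
The predictive probability is P(red next | data) = (5/7)(0.27072) + (3/4)(0.30387) + (1)(0.42541) = 0.84669.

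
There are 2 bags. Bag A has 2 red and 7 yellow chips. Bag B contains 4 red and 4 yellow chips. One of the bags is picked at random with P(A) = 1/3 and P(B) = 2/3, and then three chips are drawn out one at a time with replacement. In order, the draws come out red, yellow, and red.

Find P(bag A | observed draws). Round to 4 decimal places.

Compute the likelihood of the observed sequence for each case: P(data | bag A) = (2/9)(7/9)(2/9) = 0.038409; P(data | bag B) = (4/8)(4/8)(4/8) = 0.125.
Multiplying each by its prior: 1/3 · 0.038409 = 0.012803, 2/3 · 0.125 = 0.083333; summing to 0.096136.
Therefore the posterior P(bag A | data) = (0.012803) / (0.096136) = 0.13317.

0.1332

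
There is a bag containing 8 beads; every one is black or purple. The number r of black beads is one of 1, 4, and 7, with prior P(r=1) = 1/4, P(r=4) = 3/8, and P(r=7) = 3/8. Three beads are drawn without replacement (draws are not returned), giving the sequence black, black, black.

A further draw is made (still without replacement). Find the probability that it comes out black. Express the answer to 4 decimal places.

0.7385

Compute the likelihood of the observed sequence for each case: P(data | r = 1) = (1/8)(0/7) = 0; P(data | r = 4) = (4/8)(3/7)(2/6) = 1/14; P(data | r = 7) = (7/8)(6/7)(5/6) = 5/8.
The prior-weighted likelihoods are 1/4 · 0 = 0, 3/8 · 1/14 = 3/112, 3/8 · 5/8 = 15/64; summing to 117/448.
The posterior is then P(r = 1 | data) = 0, P(r = 4 | data) = 4/39, P(r = 7 | data) = 35/39.
Averaging over the posterior, P(black next | data) = (1/5)(4/39) + (4/5)(35/39) = 48/65.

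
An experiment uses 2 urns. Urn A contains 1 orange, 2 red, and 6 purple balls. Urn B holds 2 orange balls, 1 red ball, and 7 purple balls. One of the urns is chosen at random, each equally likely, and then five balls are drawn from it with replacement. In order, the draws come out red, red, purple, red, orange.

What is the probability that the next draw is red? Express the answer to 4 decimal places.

For each hypothesis, P(data | H) works out to: P(data | urn A) = (2/9)(2/9)(6/9)(2/9)(1/9) = 0.00081288; P(data | urn B) = (1/10)(1/10)(7/10)(1/10)(2/10) = 0.00014.
Multiplying each by its prior: 1/2 · 0.00081288 = 0.00040644, 1/2 · 0.00014 = 7e-05; with total 0.00047644.
Dividing through by the total gives posterior P(urn A | data) = 0.85308, P(urn B | data) = 0.14692.
Averaging over the posterior, P(red next | data) = (2/9)(0.85308) + (1/10)(0.14692) = 0.20427.

0.2043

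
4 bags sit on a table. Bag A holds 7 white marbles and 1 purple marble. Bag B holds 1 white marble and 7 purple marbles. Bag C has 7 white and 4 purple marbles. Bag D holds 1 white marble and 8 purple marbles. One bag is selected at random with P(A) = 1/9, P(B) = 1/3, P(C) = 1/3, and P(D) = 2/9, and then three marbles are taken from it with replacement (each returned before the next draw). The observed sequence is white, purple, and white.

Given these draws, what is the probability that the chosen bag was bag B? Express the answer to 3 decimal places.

Compute the likelihood of the observed sequence for each case: P(data | bag A) = (7/8)(1/8)(7/8) = 0.095703; P(data | bag B) = (1/8)(7/8)(1/8) = 0.013672; P(data | bag C) = (7/11)(4/11)(7/11) = 0.14726; P(data | bag D) = (1/9)(8/9)(1/9) = 0.010974.
Weighting by the prior gives 1/9 · 0.095703 = 0.010634, 1/3 · 0.013672 = 0.0045573, 1/3 · 0.14726 = 0.049086, 2/9 · 0.010974 = 0.0024387; summing to 0.066716.
By Bayes' rule, P(bag B | data) = (0.0045573) / (0.066716) = 0.068309.

0.068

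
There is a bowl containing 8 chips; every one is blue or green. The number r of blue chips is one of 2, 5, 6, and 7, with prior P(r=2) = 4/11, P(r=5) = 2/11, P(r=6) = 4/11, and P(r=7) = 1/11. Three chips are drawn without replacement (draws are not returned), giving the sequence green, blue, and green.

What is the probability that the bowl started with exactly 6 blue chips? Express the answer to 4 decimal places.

0.1379

Under each hypothesis, the probability of the observed sequence is: P(data | r = 2) = (6/8)(2/7)(5/6) = 5/28; P(data | r = 5) = (3/8)(5/7)(2/6) = 5/56; P(data | r = 6) = (2/8)(6/7)(1/6) = 1/28; P(data | r = 7) = (1/8)(7/7)(0/6) = 0.
Weighting by the prior gives 4/11 · 5/28 = 5/77, 2/11 · 5/56 = 5/308, 4/11 · 1/28 = 1/77, 1/11 · 0 = 0; these sum to 29/308.
By Bayes' rule, P(r = 6 | data) = (1/77) / (29/308) = 4/29.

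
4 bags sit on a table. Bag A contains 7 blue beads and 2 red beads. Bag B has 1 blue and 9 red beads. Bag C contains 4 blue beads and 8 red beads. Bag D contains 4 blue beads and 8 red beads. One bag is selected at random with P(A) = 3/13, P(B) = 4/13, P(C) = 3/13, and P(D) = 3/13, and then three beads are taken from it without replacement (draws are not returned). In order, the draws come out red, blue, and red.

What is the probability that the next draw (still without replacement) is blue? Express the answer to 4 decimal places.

The likelihood of the observed sequence under each hypothesis: P(data | bag A) = (2/9)(7/8)(1/7) = 0.027778; P(data | bag B) = (9/10)(1/9)(8/8) = 0.1; P(data | bag C) = (8/12)(4/11)(7/10) = 0.1697; P(data | bag D) = (8/12)(4/11)(7/10) = 0.1697.
The prior-weighted likelihoods are 3/13 · 0.027778 = 0.0064103, 4/13 · 0.1 = 0.030769, 3/13 · 0.1697 = 0.039161, 3/13 · 0.1697 = 0.039161; summing to 0.1155.
Dividing through by the total gives posterior P(bag A | data) = 0.055499, P(bag B | data) = 0.2664, P(bag C | data) = 0.33905, P(bag D | data) = 0.33905.
The predictive probability is P(blue next | data) = (1)(0.055499) + (0)(0.2664) + (1/3)(0.33905) + (1/3)(0.33905) = 0.28153.

0.2815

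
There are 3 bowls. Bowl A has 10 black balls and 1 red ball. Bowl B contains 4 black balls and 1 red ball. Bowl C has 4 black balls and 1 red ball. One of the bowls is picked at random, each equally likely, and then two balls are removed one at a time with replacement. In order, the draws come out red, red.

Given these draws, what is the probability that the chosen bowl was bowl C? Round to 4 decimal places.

0.4532

Compute the likelihood of the observed sequence for each case: P(data | bowl A) = (1/11)(1/11) = 0.0082645; P(data | bowl B) = (1/5)(1/5) = 0.04; P(data | bowl C) = (1/5)(1/5) = 0.04.
Weighting by the prior gives 1/3 · 0.0082645 = 0.0027548, 1/3 · 0.04 = 0.013333, 1/3 · 0.04 = 0.013333; these sum to 0.029421.
Therefore the posterior P(bowl C | data) = (0.013333) / (0.029421) = 0.45318.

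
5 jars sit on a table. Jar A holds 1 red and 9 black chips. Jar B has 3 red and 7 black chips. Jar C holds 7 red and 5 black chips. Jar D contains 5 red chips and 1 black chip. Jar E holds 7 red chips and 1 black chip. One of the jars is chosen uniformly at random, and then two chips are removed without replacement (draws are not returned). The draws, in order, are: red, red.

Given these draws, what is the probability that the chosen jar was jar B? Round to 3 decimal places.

The likelihood of the observed sequence under each hypothesis: P(data | jar A) = (1/10)(0/9) = 0; P(data | jar B) = (3/10)(2/9) = 0.066667; P(data | jar C) = (7/12)(6/11) = 0.31818; P(data | jar D) = (5/6)(4/5) = 0.66667; P(data | jar E) = (7/8)(6/7) = 0.75.
Multiplying each by its prior: 1/5 · 0 = 0, 1/5 · 0.066667 = 0.013333, 1/5 · 0.31818 = 0.063636, 1/5 · 0.66667 = 0.13333, 1/5 · 0.75 = 0.15; these sum to 0.3603.
Therefore the posterior P(jar B | data) = (0.013333) / (0.3603) = 0.037006.

0.037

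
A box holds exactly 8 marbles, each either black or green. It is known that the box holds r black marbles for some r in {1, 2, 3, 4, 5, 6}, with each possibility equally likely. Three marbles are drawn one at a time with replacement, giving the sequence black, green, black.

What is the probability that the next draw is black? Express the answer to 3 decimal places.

0.546

For each hypothesis, P(data | H) works out to: P(data | r = 1) = (1/8)(7/8)(1/8) = 0.013672; P(data | r = 2) = (2/8)(6/8)(2/8) = 0.046875; P(data | r = 3) = (3/8)(5/8)(3/8) = 0.087891; P(data | r = 4) = (4/8)(4/8)(4/8) = 0.125; P(data | r = 5) = (5/8)(3/8)(5/8) = 0.14648; P(data | r = 6) = (6/8)(2/8)(6/8) = 0.14062.
The prior-weighted likelihoods are 1/6 · 0.013672 = 0.0022786, 1/6 · 0.046875 = 0.0078125, 1/6 · 0.087891 = 0.014648, 1/6 · 0.125 = 0.020833, 1/6 · 0.14648 = 0.024414, 1/6 · 0.14062 = 0.023438; with total 0.093424.
The posterior is then P(r = 1 | data) = 0.02439, P(r = 2 | data) = 0.083624, P(r = 3 | data) = 0.15679, P(r = 4 | data) = 0.223, P(r = 5 | data) = 0.26132, P(r = 6 | data) = 0.25087.
So P(black next | data) = Σ P(black next | H) P(H | data) = (1/8)(0.02439) + (1/4)(0.083624) + (3/8)(0.15679) + (1/2)(0.223) + (5/8)(0.26132) + (3/4)(0.25087) = 0.54573.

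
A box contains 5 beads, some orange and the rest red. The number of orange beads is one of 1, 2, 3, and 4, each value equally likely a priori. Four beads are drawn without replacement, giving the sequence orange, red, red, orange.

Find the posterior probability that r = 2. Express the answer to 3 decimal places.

Under each hypothesis, the probability of the observed sequence is: P(data | r = 1) = (1/5)(4/4)(3/3)(0/2) = 0; P(data | r = 2) = (2/5)(3/4)(2/3)(1/2) = 1/10; P(data | r = 3) = (3/5)(2/4)(1/3)(2/2) = 1/10; P(data | r = 4) = (4/5)(1/4)(0/3) = 0.
The prior-weighted likelihoods are 1/4 · 0 = 0, 1/4 · 1/10 = 1/40, 1/4 · 1/10 = 1/40, 1/4 · 0 = 0; summing to 1/20.
By Bayes' rule, P(r = 2 | data) = (1/40) / (1/20) = 1/2.

0.500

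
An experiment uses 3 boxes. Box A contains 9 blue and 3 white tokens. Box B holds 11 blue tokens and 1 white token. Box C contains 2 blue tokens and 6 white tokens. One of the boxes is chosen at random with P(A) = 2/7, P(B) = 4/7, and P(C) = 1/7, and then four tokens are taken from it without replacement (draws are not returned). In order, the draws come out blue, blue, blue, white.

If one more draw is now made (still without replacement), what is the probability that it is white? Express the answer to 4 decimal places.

The likelihood of the observed sequence under each hypothesis: P(data | box A) = (9/12)(8/11)(7/10)(3/9) = 0.12727; P(data | box B) = (11/12)(10/11)(9/10)(1/9) = 0.083333; P(data | box C) = (2/8)(1/7)(0/6) = 0.
Multiplying each by its prior: 2/7 · 0.12727 = 0.036364, 4/7 · 0.083333 = 0.047619, 1/7 · 0 = 0; summing to 0.083983.
The posterior is then P(box A | data) = 0.43299, P(box B | data) = 0.56701, P(box C | data) = 0.
The predictive probability is P(white next | data) = (1/4)(0.43299) + (0)(0.56701) = 0.10825.

0.1082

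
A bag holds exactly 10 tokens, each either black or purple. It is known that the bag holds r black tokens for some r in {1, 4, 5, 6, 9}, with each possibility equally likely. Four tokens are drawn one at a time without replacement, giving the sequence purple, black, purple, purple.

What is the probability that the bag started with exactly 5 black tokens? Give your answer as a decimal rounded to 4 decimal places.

Under each hypothesis, the probability of the observed sequence is: P(data | r = 1) = (9/10)(1/9)(8/8)(7/7) = 1/10; P(data | r = 4) = (6/10)(4/9)(5/8)(4/7) = 2/21; P(data | r = 5) = (5/10)(5/9)(4/8)(3/7) = 5/84; P(data | r = 6) = (4/10)(6/9)(3/8)(2/7) = 1/35; P(data | r = 9) = (1/10)(9/9)(0/8) = 0.
The prior-weighted likelihoods are 1/5 · 1/10 = 1/50, 1/5 · 2/21 = 2/105, 1/5 · 5/84 = 1/84, 1/5 · 1/35 = 1/175, 1/5 · 0 = 0; these sum to 17/300.
So P(r = 5 | data) = (1/84) / (17/300) = 25/119.

0.2101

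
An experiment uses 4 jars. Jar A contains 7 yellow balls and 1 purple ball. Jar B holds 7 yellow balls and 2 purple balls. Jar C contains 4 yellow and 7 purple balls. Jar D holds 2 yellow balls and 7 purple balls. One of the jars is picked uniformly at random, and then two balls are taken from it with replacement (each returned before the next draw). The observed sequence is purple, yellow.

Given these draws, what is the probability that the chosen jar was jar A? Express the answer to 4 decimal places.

0.1593

Under each hypothesis, the probability of the observed sequence is: P(data | jar A) = (1/8)(7/8) = 0.10938; P(data | jar B) = (2/9)(7/9) = 0.17284; P(data | jar C) = (7/11)(4/11) = 0.2314; P(data | jar D) = (7/9)(2/9) = 0.17284.
Weighting by the prior gives 1/4 · 0.10938 = 0.027344, 1/4 · 0.17284 = 0.04321, 1/4 · 0.2314 = 0.057851, 1/4 · 0.17284 = 0.04321; these sum to 0.17161.
So P(jar A | data) = (0.027344) / (0.17161) = 0.15933.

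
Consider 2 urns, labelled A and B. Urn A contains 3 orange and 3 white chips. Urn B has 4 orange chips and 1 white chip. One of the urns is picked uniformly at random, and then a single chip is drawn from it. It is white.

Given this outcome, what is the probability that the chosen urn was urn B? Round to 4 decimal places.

For each hypothesis, P(data | H) works out to: P(data | urn A) = (3/6) = 1/2; P(data | urn B) = (1/5) = 1/5.
Multiplying each by its prior: 1/2 · 1/2 = 1/4, 1/2 · 1/5 = 1/10; these sum to 7/20.
So P(urn B | data) = (1/10) / (7/20) = 2/7.

0.2857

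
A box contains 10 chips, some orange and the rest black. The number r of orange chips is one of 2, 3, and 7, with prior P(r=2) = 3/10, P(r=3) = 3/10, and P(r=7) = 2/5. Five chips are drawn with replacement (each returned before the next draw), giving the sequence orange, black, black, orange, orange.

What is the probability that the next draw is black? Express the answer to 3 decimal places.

0.432

Under each hypothesis, the probability of the observed sequence is: P(data | r = 2) = (2/10)(8/10)(8/10)(2/10)(2/10) = 0.00512; P(data | r = 3) = (3/10)(7/10)(7/10)(3/10)(3/10) = 0.01323; P(data | r = 7) = (7/10)(3/10)(3/10)(7/10)(7/10) = 0.03087.
Multiplying each by its prior: 3/10 · 0.00512 = 0.001536, 3/10 · 0.01323 = 0.003969, 2/5 · 0.03087 = 0.012348; these sum to 0.017853.
Dividing through by the total gives posterior P(r = 2 | data) = 0.086036, P(r = 3 | data) = 0.22232, P(r = 7 | data) = 0.69165.
Averaging over the posterior, P(black next | data) = (4/5)(0.086036) + (7/10)(0.22232) + (3/10)(0.69165) = 0.43194.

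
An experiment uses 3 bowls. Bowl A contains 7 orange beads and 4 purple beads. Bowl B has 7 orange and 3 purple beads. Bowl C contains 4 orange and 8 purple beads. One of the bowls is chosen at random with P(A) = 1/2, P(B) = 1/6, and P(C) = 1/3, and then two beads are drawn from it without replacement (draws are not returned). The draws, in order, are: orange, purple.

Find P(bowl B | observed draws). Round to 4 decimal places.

0.1575

Compute the likelihood of the observed sequence for each case: P(data | bowl A) = (7/11)(4/10) = 14/55; P(data | bowl B) = (7/10)(3/9) = 7/30; P(data | bowl C) = (4/12)(8/11) = 8/33.
Multiplying each by its prior: 1/2 · 14/55 = 7/55, 1/6 · 7/30 = 7/180, 1/3 · 8/33 = 8/99; these sum to 163/660.
By Bayes' rule, P(bowl B | data) = (7/180) / (163/660) = 77/489.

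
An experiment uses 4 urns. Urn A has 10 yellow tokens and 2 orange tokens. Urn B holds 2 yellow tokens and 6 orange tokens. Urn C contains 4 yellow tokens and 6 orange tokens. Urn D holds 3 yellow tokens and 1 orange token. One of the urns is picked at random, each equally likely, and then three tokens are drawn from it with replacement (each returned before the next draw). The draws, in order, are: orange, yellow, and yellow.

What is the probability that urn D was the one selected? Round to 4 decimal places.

Compute the likelihood of the observed sequence for each case: P(data | urn A) = (2/12)(10/12)(10/12) = 0.11574; P(data | urn B) = (6/8)(2/8)(2/8) = 0.046875; P(data | urn C) = (6/10)(4/10)(4/10) = 0.096; P(data | urn D) = (1/4)(3/4)(3/4) = 0.14062.
Multiplying each by its prior: 1/4 · 0.11574 = 0.028935, 1/4 · 0.046875 = 0.011719, 1/4 · 0.096 = 0.024, 1/4 · 0.14062 = 0.035156; with total 0.09981.
Therefore the posterior P(urn D | data) = (0.035156) / (0.09981) = 0.35223.

0.3522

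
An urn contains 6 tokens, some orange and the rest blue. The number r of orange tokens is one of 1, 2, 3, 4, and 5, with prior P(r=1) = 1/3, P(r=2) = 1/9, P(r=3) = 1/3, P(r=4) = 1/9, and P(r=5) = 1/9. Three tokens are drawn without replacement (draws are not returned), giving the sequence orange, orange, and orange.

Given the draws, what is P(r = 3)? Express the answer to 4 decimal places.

The likelihood of the observed sequence under each hypothesis: P(data | r = 1) = (1/6)(0/5) = 0; P(data | r = 2) = (2/6)(1/5)(0/4) = 0; P(data | r = 3) = (3/6)(2/5)(1/4) = 1/20; P(data | r = 4) = (4/6)(3/5)(2/4) = 1/5; P(data | r = 5) = (5/6)(4/5)(3/4) = 1/2.
The prior-weighted likelihoods are 1/3 · 0 = 0, 1/9 · 0 = 0, 1/3 · 1/20 = 1/60, 1/9 · 1/5 = 1/45, 1/9 · 1/2 = 1/18; these sum to 17/180.
So P(r = 3 | data) = (1/60) / (17/180) = 3/17.

0.1765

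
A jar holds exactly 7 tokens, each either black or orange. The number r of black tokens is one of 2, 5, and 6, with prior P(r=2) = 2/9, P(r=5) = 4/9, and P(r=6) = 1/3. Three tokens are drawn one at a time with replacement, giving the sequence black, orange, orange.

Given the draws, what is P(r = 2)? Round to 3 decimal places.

0.505

For each hypothesis, P(data | H) works out to: P(data | r = 2) = (2/7)(5/7)(5/7) = 0.14577; P(data | r = 5) = (5/7)(2/7)(2/7) = 0.058309; P(data | r = 6) = (6/7)(1/7)(1/7) = 0.017493.
The prior-weighted likelihoods are 2/9 · 0.14577 = 0.032394, 4/9 · 0.058309 = 0.025915, 1/3 · 0.017493 = 0.0058309; summing to 0.06414.
Hence P(r = 2 | data) = (0.032394) / (0.06414) = 0.50505.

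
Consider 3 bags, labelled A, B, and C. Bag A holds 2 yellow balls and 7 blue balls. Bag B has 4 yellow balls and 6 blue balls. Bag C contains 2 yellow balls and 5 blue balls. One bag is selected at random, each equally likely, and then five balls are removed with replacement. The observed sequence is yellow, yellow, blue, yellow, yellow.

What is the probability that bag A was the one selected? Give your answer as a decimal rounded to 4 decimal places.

0.0861

The likelihood of the observed sequence under each hypothesis: P(data | bag A) = (2/9)(2/9)(7/9)(2/9)(2/9) = 0.0018967; P(data | bag B) = (4/10)(4/10)(6/10)(4/10)(4/10) = 0.01536; P(data | bag C) = (2/7)(2/7)(5/7)(2/7)(2/7) = 0.0047599.
The prior-weighted likelihoods are 1/3 · 0.0018967 = 0.00063224, 1/3 · 0.01536 = 0.00512, 1/3 · 0.0047599 = 0.0015866; with total 0.0073389.
Hence P(bag A | data) = (0.00063224) / (0.0073389) = 0.08615.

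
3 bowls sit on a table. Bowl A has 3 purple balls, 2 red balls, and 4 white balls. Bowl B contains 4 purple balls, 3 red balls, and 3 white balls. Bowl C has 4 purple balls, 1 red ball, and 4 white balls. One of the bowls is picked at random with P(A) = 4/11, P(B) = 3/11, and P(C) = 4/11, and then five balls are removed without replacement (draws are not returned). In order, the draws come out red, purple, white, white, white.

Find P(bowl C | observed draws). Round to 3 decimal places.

Under each hypothesis, the probability of the observed sequence is: P(data | bowl A) = (2/9)(3/8)(4/7)(3/6)(2/5) = 0.0095238; P(data | bowl B) = (3/10)(4/9)(3/8)(2/7)(1/6) = 0.002381; P(data | bowl C) = (1/9)(4/8)(4/7)(3/6)(2/5) = 0.0063492.
Multiplying each by its prior: 4/11 · 0.0095238 = 0.0034632, 3/11 · 0.002381 = 0.00064935, 4/11 · 0.0063492 = 0.0023088; these sum to 0.0064214.
So P(bowl C | data) = (0.0023088) / (0.0064214) = 0.35955.

0.360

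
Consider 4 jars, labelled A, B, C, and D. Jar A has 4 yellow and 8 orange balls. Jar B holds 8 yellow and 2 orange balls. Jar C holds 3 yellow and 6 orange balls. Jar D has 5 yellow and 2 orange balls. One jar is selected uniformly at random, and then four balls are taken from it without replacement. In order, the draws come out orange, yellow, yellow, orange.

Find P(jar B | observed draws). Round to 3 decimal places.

0.120

Under each hypothesis, the probability of the observed sequence is: P(data | jar A) = (8/12)(4/11)(3/10)(7/9) = 0.056566; P(data | jar B) = (2/10)(8/9)(7/8)(1/7) = 0.022222; P(data | jar C) = (6/9)(3/8)(2/7)(5/6) = 0.059524; P(data | jar D) = (2/7)(5/6)(4/5)(1/4) = 0.047619.
The prior-weighted likelihoods are 1/4 · 0.056566 = 0.014141, 1/4 · 0.022222 = 0.0055556, 1/4 · 0.059524 = 0.014881, 1/4 · 0.047619 = 0.011905; summing to 0.046483.
By Bayes' rule, P(jar B | data) = (0.0055556) / (0.046483) = 0.11952.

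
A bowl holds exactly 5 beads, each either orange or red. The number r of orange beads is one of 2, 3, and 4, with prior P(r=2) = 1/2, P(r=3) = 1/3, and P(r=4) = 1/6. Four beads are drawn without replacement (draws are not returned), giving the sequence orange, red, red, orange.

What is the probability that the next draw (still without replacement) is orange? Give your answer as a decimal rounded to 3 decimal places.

0.400

For each hypothesis, P(data | H) works out to: P(data | r = 2) = (2/5)(3/4)(2/3)(1/2) = 1/10; P(data | r = 3) = (3/5)(2/4)(1/3)(2/2) = 1/10; P(data | r = 4) = (4/5)(1/4)(0/3) = 0.
The prior-weighted likelihoods are 1/2 · 1/10 = 1/20, 1/3 · 1/10 = 1/30, 1/6 · 0 = 0; these sum to 1/12.
Dividing through by the total gives posterior P(r = 2 | data) = 3/5, P(r = 3 | data) = 2/5, P(r = 4 | data) = 0.
Averaging over the posterior, P(orange next | data) = (0)(3/5) + (1)(2/5) = 2/5.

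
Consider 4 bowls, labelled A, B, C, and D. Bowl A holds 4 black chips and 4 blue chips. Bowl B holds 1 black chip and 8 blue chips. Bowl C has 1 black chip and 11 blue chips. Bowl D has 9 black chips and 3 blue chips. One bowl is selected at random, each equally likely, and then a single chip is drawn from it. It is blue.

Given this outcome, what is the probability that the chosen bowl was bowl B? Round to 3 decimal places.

The likelihood of this draw under each hypothesis: P(data | bowl A) = (4/8) = 1/2; P(data | bowl B) = (8/9) = 8/9; P(data | bowl C) = (11/12) = 11/12; P(data | bowl D) = (3/12) = 1/4.
Multiplying each by its prior: 1/4 · 1/2 = 1/8, 1/4 · 8/9 = 2/9, 1/4 · 11/12 = 11/48, 1/4 · 1/4 = 1/16; with total 23/36.
So P(bowl B | data) = (2/9) / (23/36) = 8/23.

0.348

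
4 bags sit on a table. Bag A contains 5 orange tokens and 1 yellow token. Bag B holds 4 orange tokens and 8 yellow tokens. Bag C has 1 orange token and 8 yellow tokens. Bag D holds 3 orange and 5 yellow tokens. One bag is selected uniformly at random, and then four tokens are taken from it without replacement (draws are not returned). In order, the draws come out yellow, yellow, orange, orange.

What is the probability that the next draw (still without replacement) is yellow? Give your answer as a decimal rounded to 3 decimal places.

0.750

Compute the likelihood of the observed sequence for each case: P(data | bag A) = (1/6)(0/5) = 0; P(data | bag B) = (8/12)(7/11)(4/10)(3/9) = 0.056566; P(data | bag C) = (8/9)(7/8)(1/7)(0/6) = 0; P(data | bag D) = (5/8)(4/7)(3/6)(2/5) = 0.071429.
The prior-weighted likelihoods are 1/4 · 0 = 0, 1/4 · 0.056566 = 0.014141, 1/4 · 0 = 0, 1/4 · 0.071429 = 0.017857; with total 0.031999.
Dividing through by the total gives posterior P(bag A | data) = 0, P(bag B | data) = 0.44194, P(bag C | data) = 0, P(bag D | data) = 0.55806.
The predictive probability is P(yellow next | data) = (3/4)(0.44194) + (3/4)(0.55806) = 0.75.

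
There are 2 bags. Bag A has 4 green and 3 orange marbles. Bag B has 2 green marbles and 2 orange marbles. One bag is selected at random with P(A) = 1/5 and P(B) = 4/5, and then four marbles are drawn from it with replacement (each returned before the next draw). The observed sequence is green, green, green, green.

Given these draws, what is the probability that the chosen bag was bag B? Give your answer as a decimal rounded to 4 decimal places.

0.7010

Compute the likelihood of the observed sequence for each case: P(data | bag A) = (4/7)(4/7)(4/7)(4/7) = 0.10662; P(data | bag B) = (2/4)(2/4)(2/4)(2/4) = 0.0625.
The prior-weighted likelihoods are 1/5 · 0.10662 = 0.021324, 4/5 · 0.0625 = 0.05; summing to 0.071324.
Hence P(bag B | data) = (0.05) / (0.071324) = 0.70102.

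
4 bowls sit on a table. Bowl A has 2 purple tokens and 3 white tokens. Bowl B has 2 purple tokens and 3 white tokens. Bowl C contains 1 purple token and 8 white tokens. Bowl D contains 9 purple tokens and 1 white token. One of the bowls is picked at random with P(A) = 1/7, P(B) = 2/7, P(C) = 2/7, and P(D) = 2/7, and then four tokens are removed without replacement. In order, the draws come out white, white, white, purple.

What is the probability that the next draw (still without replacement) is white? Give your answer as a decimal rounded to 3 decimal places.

0.426

Under each hypothesis, the probability of the observed sequence is: P(data | bowl A) = (3/5)(2/4)(1/3)(2/2) = 1/10; P(data | bowl B) = (3/5)(2/4)(1/3)(2/2) = 1/10; P(data | bowl C) = (8/9)(7/8)(6/7)(1/6) = 1/9; P(data | bowl D) = (1/10)(0/9) = 0.
The prior-weighted likelihoods are 1/7 · 1/10 = 1/70, 2/7 · 1/10 = 1/35, 2/7 · 1/9 = 2/63, 2/7 · 0 = 0; summing to 47/630.
Dividing through by the total gives posterior P(bowl A | data) = 9/47, P(bowl B | data) = 18/47, P(bowl C | data) = 20/47, P(bowl D | data) = 0.
The predictive probability is P(white next | data) = (0)(9/47) + (0)(18/47) + (1)(20/47) = 20/47.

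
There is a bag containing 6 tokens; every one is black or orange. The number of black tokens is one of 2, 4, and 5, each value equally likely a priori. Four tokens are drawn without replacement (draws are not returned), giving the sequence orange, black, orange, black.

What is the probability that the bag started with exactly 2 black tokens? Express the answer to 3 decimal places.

Compute the likelihood of the observed sequence for each case: P(data | r = 2) = (4/6)(2/5)(3/4)(1/3) = 1/15; P(data | r = 4) = (2/6)(4/5)(1/4)(3/3) = 1/15; P(data | r = 5) = (1/6)(5/5)(0/4) = 0.
Multiplying each by its prior: 1/3 · 1/15 = 1/45, 1/3 · 1/15 = 1/45, 1/3 · 0 = 0; these sum to 2/45.
Therefore the posterior P(r = 2 | data) = (1/45) / (2/45) = 1/2.

0.500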